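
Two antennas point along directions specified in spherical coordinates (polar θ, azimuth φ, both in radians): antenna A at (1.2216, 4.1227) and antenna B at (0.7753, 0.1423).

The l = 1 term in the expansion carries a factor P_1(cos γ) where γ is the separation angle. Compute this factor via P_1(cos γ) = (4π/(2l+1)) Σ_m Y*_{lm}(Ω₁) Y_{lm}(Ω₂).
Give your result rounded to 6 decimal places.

-0.195204

Expand P_1 via completeness: Σ_{m} conj(Y_{1,m}) at Ω₁ times Y_{1,m} at Ω₂ —
  term(m=-1) = -0.05247 - 0.05840j   from Y*(Ω₁)=-0.18053 - 0.26982j, Y(Ω₂)=0.23938 - 0.03430j
  term(m=+0) = 0.05834 + 0.00000j   from Y*(Ω₁)=0.16717 + 0.00000j, Y(Ω₂)=0.34897 + 0.00000j
  term(m=+1) = -0.05247 + 0.05840j   from Y*(Ω₁)=0.18053 - 0.26982j, Y(Ω₂)=-0.23938 - 0.03430j
Accumulated sum -0.04660 + 0.00000j; after 4π/(2l+1) scaling, -0.19520 + 0.00000j ⇒ P_1 = -0.195204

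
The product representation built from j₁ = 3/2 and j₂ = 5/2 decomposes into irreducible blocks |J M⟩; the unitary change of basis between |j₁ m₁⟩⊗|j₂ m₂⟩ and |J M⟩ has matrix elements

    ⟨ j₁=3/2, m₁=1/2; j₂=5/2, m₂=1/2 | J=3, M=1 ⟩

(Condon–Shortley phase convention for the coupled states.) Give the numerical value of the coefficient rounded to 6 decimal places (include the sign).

+√(1/60) ≈ +0.129099

triangle: 1!·2!·4!/8! = 48/40320
(j±m)!: 2!·1!·3!·2!·4!·2! = 1152
prefactor² = (2J+1)·Δ·N² = 48/5
  k=0: +1/(0!·1!·1!·3!·1!·1!) = 1/6
  k=1: −1/(1!·0!·0!·2!·2!·2!) = -1/8
Σ = 1/24  ⇒  CG² = 48/5·(1/24)² = 1/60
CG = +√(1/60) = +0.129099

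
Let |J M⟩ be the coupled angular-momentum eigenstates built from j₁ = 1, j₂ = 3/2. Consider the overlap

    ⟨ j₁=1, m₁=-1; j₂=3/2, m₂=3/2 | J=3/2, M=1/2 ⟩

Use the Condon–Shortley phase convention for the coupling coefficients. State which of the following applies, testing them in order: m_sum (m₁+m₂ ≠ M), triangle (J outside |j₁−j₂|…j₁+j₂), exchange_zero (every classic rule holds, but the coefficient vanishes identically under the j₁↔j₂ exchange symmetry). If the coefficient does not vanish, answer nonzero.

m-sum: m₁+m₂ = -1+3/2 = 1/2, M = 1/2  ✓
triangle: |j₁−j₂| = 1/2 ≤ J = 3/2 ≤ j₁+j₂ = 5/2  ✓
exchange: j₁≠j₂ or m₁≠m₂ — the exchange symmetry imposes no constraint here
value check: CG = −√(2/5) = -0.632456 ≠ 0

nonzero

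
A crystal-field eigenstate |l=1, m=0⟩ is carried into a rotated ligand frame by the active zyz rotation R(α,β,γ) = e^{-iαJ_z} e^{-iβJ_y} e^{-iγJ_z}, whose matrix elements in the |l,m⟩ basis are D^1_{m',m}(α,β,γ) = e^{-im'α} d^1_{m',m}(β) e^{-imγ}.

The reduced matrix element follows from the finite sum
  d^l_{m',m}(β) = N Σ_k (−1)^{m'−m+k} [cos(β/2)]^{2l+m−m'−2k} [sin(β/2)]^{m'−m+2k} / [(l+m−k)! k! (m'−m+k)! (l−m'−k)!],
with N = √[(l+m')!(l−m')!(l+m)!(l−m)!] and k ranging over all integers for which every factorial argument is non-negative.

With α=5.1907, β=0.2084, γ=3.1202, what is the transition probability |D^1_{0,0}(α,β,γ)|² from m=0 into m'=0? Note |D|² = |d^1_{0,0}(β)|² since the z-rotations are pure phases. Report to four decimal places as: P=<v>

D^1_{0,0}(5.1907,0.2084,3.1202) = e^{-i·0·5.1907}·d^1_{0,0}(0.2084)·e^{-i·0·3.1202}. Compute d first:
c=cos(0.208400/2)=0.994576, s=sin(0.208400/2)=0.104012; N=√[1·1·1·1]=1.000000
Admissible k: 0..1 (factorial args all ≥0)
  k=0: (−1)^0·1.0000/(1)·0.9946^2·0.1040^0 = +0.989182
  k=1: (−1)^1·1.0000/(1)·0.9946^0·0.1040^2 = -0.010818
d^1_{0,0}(0.2084) = +0.989182 -0.010818 = +0.978363
|D^1_{0,0}|² = |d^1_{0,0}(β)|² = (+0.978363)² = 0.957195 (the z-rotation phases have unit modulus)

P=0.9572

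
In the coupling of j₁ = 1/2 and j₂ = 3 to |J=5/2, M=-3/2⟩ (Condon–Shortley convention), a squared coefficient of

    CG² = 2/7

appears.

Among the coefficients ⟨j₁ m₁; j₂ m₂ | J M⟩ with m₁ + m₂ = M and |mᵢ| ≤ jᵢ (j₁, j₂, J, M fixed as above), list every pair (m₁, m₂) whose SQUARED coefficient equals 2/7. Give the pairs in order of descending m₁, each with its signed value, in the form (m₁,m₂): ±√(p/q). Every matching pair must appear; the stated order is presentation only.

Admissible pairs with m₁+m₂ = M = -3/2: (-1/2,-1), (1/2,-2)
  (m₁,m₂)=(1/2,-2): CG² = 5/7, CG = +√(5/7)
  (m₁,m₂)=(-1/2,-1): CG² = 2/7, CG = −√(2/7)   ← matches the target
Pairs with CG² = 2/7: (-1/2,-1): −√(2/7)

(-1/2,-1): −√(2/7)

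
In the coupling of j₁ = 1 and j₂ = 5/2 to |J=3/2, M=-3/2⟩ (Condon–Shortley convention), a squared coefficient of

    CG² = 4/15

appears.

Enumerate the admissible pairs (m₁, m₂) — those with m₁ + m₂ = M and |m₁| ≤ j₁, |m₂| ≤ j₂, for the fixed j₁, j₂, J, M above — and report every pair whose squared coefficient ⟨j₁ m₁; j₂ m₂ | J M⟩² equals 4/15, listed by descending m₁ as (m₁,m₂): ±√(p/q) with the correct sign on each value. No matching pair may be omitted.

(0,-3/2): −√(4/15)

Admissible pairs with m₁+m₂ = M = -3/2: (-1,-1/2), (0,-3/2), (1,-5/2)
  (m₁,m₂)=(1,-5/2): CG² = 2/3, CG = +√(2/3)
  (m₁,m₂)=(0,-3/2): CG² = 4/15, CG = −√(4/15)   ← matches the target
  (m₁,m₂)=(-1,-1/2): CG² = 1/15, CG = +√(1/15)
Pairs with CG² = 4/15: (0,-3/2): −√(4/15)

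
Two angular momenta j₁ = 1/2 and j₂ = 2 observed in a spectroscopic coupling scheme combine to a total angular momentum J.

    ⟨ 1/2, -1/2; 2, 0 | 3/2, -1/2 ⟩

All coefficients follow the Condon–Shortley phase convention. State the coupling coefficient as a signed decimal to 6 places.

-0.632456

j₁+j₂−J=1  J+j₁−j₂=0  J−j₁+j₂=3  j₁+j₂+J+1=5
(j₁±m₁, j₂±m₂, J±M) = (0,1,2,2,1,2)
P² = 8/5
sum k=1..1:
  [1] −1/2 = -1/2
S = -1/2
C² = P²·S² = 2/5 ; C = -0.632456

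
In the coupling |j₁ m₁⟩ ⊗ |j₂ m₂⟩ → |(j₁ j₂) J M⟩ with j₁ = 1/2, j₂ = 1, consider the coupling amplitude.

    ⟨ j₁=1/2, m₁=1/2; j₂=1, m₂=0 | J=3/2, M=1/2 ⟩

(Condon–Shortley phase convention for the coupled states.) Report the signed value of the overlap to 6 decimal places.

+√(2/3) ≈ +0.816497

triangle: 0!·1!·2!/4! = 2/24
(j±m)!: 1!·0!·1!·1!·2!·1! = 2
prefactor² = (2J+1)·Δ·N² = 2/3
  k=0: +1/(0!·0!·0!·1!·1!·1!) = 1
Σ = 1  ⇒  CG² = 2/3·1² = 2/3
CG = +√(2/3) = +0.816497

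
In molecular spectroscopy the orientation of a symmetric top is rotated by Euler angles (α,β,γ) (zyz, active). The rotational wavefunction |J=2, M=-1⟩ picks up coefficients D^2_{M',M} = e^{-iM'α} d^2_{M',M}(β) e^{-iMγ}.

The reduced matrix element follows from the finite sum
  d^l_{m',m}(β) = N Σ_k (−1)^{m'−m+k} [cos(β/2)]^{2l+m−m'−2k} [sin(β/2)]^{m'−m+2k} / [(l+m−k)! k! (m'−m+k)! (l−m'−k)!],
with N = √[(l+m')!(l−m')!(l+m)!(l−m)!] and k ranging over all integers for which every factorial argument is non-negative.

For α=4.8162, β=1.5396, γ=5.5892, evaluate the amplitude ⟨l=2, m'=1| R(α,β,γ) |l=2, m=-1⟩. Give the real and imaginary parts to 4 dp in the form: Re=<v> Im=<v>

Split into d^2_{1,-1}(β=1.5396) × two z-phases.
With c≡cos(β/2)=0.718050 and s≡sin(β/2)=0.695992, N=[6·1·1·6]^{1/2}=6.000000
k∈{0,1} keeps every argument non-negative
  k=0: (−1)^2·6.0000/(2)·0.7180^2·0.6960^2 = +0.749270
  k=1: (−1)^3·6.0000/(6)·0.7180^0·0.6960^4 = -0.234648
d^2_{1,-1}(1.5396) = +0.749270 -0.234648 = +0.514623
D = (+0.103625+0.994616i)·(+0.514623)·(+0.768703-0.639606i) = +0.368377+0.359354i

Re=0.3684 Im=0.3594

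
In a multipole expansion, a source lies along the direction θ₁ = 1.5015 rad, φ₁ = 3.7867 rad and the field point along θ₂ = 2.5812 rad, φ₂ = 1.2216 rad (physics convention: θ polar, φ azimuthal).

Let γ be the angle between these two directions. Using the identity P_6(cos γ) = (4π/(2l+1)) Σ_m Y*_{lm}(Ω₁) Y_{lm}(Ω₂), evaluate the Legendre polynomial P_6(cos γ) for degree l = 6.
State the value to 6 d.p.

0.321311

Expand P_6 via completeness: Σ_{m} conj(Y_{6,m}) at Ω₁ times Y_{6,m} at Ω₂ —
  [-6]  conj(Y_{6,-6})(Ω₁) = -0.355130-0.317206i ; Y_{6,-6}(Ω₂) = +0.005454-0.009429i ; Δ = -0.004928+0.001619i
  [-5]  conj(Y_{6,-5})(Ω₁) = +0.114084+0.009599i ; Y_{6,-5}(Ω₂) = -0.059213-0.010481i ; Δ = -0.006655-0.001764i
  [-4]  conj(Y_{6,-4})(Ω₁) = +0.283397-0.178135i ; Y_{6,-4}(Ω₂) = +0.033980+0.193302i ; Δ = +0.044064+0.048728i
  [-3]  conj(Y_{6,-3})(Ω₁) = -0.047050+0.123303i ; Y_{6,-3}(Ω₂) = +0.351117-0.202534i ; Δ = +0.008453+0.052823i
  [-2]  conj(Y_{6,-2})(Ω₁) = +0.082080+0.284817i ; Y_{6,-2}(Ω₂) = -0.357514-0.300149i ; Δ = +0.056143-0.126462i
  [-1]  conj(Y_{6,-1})(Ω₁) = -0.110438-0.083106i ; Y_{6,-1}(Ω₂) = -0.029407+0.080763i ; Δ = +0.009960-0.006475i
  [+0]  conj(Y_{6,0})(Ω₁) = -0.286304-0.000000i ; Y_{6,0}(Ω₂) = -0.413283+0.000000i ; Δ = +0.118325+0.000000i
  [+1]  conj(Y_{6,1})(Ω₁) = +0.110438-0.083106i ; Y_{6,1}(Ω₂) = +0.029407+0.080763i ; Δ = +0.009960+0.006475i
  [+2]  conj(Y_{6,2})(Ω₁) = +0.082080-0.284817i ; Y_{6,2}(Ω₂) = -0.357514+0.300149i ; Δ = +0.056143+0.126462i
  [+3]  conj(Y_{6,3})(Ω₁) = +0.047050+0.123303i ; Y_{6,3}(Ω₂) = -0.351117-0.202534i ; Δ = +0.008453-0.052823i
  [+4]  conj(Y_{6,4})(Ω₁) = +0.283397+0.178135i ; Y_{6,4}(Ω₂) = +0.033980-0.193302i ; Δ = +0.044064-0.048728i
  [+5]  conj(Y_{6,5})(Ω₁) = -0.114084+0.009599i ; Y_{6,5}(Ω₂) = +0.059213-0.010481i ; Δ = -0.006655+0.001764i
  [+6]  conj(Y_{6,6})(Ω₁) = -0.355130+0.317206i ; Y_{6,6}(Ω₂) = +0.005454+0.009429i ; Δ = -0.004928-0.001619i
Total Σ_m = +0.332398-0.000000i. Multiply by 0.966644: +0.321311-0.000000i. P_6(cos γ) = 0.321311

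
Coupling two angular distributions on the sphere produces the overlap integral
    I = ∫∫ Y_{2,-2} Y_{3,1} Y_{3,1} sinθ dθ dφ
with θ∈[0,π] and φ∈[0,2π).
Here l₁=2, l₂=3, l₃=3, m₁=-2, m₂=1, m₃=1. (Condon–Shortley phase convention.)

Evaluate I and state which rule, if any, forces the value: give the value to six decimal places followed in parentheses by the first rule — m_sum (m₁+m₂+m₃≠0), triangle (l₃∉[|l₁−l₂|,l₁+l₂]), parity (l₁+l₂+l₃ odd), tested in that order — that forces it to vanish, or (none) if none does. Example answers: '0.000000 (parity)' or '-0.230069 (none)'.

m-sum 0 ✓  L=8 even ✓  1≤3≤5 ✓
Π(2lᵢ+1) = 5×7×7 = 245
triangle coeff Δ(2,3,3) = 1/3780
Σ_t [0,2]: t=0:+1/24 t=1:−1/4 t=2:+1/24 = -1/6
(3j)²=4/105 [(2 3 3; 0 0 0)], sign=+1
Σ_t [2,2]: t=2:+1/16 = 1/16
(3j)²=2/35 [(2 3 3; -2 1 1)], sign=+1
⇒ 4πI² = 8/15
I = (+1)√(8/15/(4π)) = 0.20601291
No selection rule forces the value: the integral is nonzero (none).

0.206013 (none)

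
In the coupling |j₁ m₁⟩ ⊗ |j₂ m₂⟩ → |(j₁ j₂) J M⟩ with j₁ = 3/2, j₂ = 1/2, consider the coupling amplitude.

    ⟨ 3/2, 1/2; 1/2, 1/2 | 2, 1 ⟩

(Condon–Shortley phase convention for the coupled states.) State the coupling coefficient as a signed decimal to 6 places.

j₁+j₂−J=0  J+j₁−j₂=3  J−j₁+j₂=1  j₁+j₂+J+1=5
(j₁±m₁, j₂±m₂, J±M) = (2,1,1,0,3,1)
P² = 3
sum k=0..0:
  [0] +1/2 = 1/2
S = 1/2
C² = P²·S² = 3/4 ; C = +0.866025

+√(3/4) = +0.866025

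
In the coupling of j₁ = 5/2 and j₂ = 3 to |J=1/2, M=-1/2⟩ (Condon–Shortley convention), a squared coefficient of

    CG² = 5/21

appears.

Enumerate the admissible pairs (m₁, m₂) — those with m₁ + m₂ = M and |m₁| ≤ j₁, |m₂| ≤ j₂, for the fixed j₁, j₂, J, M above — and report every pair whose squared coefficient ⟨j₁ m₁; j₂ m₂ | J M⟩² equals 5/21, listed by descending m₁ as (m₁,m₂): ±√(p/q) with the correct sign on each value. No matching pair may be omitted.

Admissible pairs with m₁+m₂ = M = -1/2: (-5/2,2), (-3/2,1), (-1/2,0), (1/2,-1), (3/2,-2), (5/2,-3)
  (m₁,m₂)=(5/2,-3): CG² = 2/7, CG = +√(2/7)
  (m₁,m₂)=(3/2,-2): CG² = 5/21, CG = −√(5/21)   ← matches the target
  (m₁,m₂)=(1/2,-1): CG² = 4/21, CG = +√(4/21)
  (m₁,m₂)=(-1/2,0): CG² = 1/7, CG = −√(1/7)
  (m₁,m₂)=(-3/2,1): CG² = 2/21, CG = +√(2/21)
  (m₁,m₂)=(-5/2,2): CG² = 1/21, CG = −√(1/21)
Pairs with CG² = 5/21: (3/2,-2): −√(5/21)

(3/2,-2): −√(5/21)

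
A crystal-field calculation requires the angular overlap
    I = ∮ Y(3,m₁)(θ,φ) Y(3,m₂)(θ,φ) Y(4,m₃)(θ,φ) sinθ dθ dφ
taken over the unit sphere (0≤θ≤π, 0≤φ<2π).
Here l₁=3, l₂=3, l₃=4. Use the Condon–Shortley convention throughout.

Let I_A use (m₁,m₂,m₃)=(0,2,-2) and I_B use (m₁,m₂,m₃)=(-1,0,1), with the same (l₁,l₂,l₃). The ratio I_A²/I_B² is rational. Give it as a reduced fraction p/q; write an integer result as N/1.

1/5

Same 3,3,4: normalisation and zero-m 3j drop out of the ratio.
A: Δ: 2! 4! 4! / 11! → 1/34650; sum: t=1:−1/96 t=2:+1/72 = 1/288; 3j²(3 3 4; 0 2 -2) = Δ·Π!·Σ² = 1/462  (sign +1)
B: Δ: 2! 4! 4! / 11! → 1/34650; sum: t=0:+1/288 t=1:−1/24 t=2:+1/48 = -5/288; 3j²(3 3 4; -1 0 1) = Δ·Π!·Σ² = 5/462  (sign +1)
I_A²/I_B² = (1/462)/(5/462) = 1/5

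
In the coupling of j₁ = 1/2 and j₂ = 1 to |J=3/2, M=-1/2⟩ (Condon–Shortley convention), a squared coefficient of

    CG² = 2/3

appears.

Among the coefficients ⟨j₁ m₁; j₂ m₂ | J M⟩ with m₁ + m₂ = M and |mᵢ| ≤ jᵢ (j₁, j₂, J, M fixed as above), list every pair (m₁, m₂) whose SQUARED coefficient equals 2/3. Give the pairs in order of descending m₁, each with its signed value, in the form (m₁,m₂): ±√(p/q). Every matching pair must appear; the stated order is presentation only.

Admissible pairs with m₁+m₂ = M = -1/2: (-1/2,0), (1/2,-1)
  (m₁,m₂)=(1/2,-1): CG² = 1/3, CG = +√(1/3)
  (m₁,m₂)=(-1/2,0): CG² = 2/3, CG = +√(2/3)   ← matches the target
Pairs with CG² = 2/3: (-1/2,0): +√(2/3)

(-1/2,0): +√(2/3)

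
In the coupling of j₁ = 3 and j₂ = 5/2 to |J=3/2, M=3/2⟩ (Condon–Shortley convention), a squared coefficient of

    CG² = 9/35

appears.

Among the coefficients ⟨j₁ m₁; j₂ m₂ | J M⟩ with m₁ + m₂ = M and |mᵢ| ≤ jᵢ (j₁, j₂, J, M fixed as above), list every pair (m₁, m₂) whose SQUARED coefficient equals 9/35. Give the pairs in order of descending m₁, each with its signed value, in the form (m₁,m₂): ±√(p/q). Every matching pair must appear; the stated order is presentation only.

(1,1/2): +√(9/35)

Admissible pairs with m₁+m₂ = M = 3/2: (-1,5/2), (0,3/2), (1,1/2), (2,-1/2), (3,-3/2)
  (m₁,m₂)=(3,-3/2): CG² = 3/14, CG = +√(3/14)
  (m₁,m₂)=(2,-1/2): CG² = 2/7, CG = −√(2/7)
  (m₁,m₂)=(1,1/2): CG² = 9/35, CG = +√(9/35)   ← matches the target
  (m₁,m₂)=(0,3/2): CG² = 6/35, CG = −√(6/35)
  (m₁,m₂)=(-1,5/2): CG² = 1/14, CG = +√(1/14)
Pairs with CG² = 9/35: (1,1/2): +√(9/35)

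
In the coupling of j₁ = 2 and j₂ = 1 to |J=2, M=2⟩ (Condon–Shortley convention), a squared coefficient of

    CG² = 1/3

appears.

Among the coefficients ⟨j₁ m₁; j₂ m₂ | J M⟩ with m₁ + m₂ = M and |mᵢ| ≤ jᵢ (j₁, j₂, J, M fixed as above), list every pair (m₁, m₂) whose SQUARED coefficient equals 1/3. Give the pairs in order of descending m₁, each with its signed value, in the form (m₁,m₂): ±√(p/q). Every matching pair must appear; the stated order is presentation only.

Admissible pairs with m₁+m₂ = M = 2: (1,1), (2,0)
  (m₁,m₂)=(2,0): CG² = 2/3, CG = +√(2/3)
  (m₁,m₂)=(1,1): CG² = 1/3, CG = −√(1/3)   ← matches the target
Pairs with CG² = 1/3: (1,1): −√(1/3)

(1,1): −√(1/3)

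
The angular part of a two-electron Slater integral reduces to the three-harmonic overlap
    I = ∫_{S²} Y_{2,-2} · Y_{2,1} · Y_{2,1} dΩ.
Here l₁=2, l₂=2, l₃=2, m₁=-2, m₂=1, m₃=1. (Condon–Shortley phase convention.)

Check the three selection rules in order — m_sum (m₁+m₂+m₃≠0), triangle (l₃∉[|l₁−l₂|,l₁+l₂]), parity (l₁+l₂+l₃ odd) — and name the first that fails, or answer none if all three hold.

Σmᵢ = 0  ✓
l₃∈[|l₁−l₂|,l₁+l₂]=[0,4], have l₃=2  ✓
Σlᵢ = 6 ⇒ even  ✓

none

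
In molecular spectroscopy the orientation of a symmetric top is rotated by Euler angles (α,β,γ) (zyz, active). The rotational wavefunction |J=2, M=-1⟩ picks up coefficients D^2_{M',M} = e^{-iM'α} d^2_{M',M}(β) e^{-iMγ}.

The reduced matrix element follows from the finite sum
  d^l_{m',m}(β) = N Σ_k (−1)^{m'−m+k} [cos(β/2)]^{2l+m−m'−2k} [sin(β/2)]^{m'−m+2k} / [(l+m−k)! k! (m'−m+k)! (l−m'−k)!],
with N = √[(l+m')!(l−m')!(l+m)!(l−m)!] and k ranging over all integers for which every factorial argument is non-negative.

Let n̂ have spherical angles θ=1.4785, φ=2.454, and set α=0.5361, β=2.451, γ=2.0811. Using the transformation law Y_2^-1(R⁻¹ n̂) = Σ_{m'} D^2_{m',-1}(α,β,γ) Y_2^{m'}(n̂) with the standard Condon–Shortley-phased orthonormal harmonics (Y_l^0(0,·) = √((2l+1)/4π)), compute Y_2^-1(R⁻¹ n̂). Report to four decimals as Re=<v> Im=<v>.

Need the full column D^2_{m',-1} for m'=−2..2 at α=0.5361, β=2.4510, γ=2.0811.
cos(β/2)=0.338476, sin(β/2)=0.940975
d^2_{-2,-1}: single k=1 term ⇒ +0.072978;  D = -0.072973-0.000854i
d^2_{-1,-1}: k∈[0..1] ⇒ +0.013125 -0.304321 = -0.291196;  D = +0.252067-0.145798i
d^2_{0,-1}: k∈[0..1] ⇒ -0.089379 +0.690776 = +0.601397;  D = -0.293748+0.524777i
d^2_{1,-1}: k∈[0..1] ⇒ +0.304321 -0.783994 = -0.479673;  D = -0.012372-0.479513i
d^2_{2,-1}: single k=0 term ⇒ -0.564016;  D = -0.300503-0.477297i
Y_2^{m'}(θ=1.4785,φ=2.454) and Σ D·Y over m':
  (-0.0730-0.0009i)·(+0.0744+0.3757i)  (+0.2521-0.1458i)·(-0.0548-0.0450i)  (-0.2937+0.5248i)·(-0.3074+0.0000i)  (-0.0124-0.4795i)·(+0.0548-0.0450i)  (-0.3005-0.4773i)·(+0.0744-0.3757i)
Y_2^-1(R⁻¹ n̂) = -0.159138-0.140475i

Re=-0.1591 Im=-0.1405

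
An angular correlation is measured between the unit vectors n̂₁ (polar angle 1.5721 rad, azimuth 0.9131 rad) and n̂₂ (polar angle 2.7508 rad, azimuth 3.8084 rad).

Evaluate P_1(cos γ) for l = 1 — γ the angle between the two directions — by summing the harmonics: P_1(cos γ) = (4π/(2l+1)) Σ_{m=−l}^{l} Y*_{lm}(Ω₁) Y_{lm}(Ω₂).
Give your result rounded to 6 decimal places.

Summing Y*_{l m}(θ₁,φ₁)·Y_{l m}(θ₂,φ₂) over m ∈ [−1, 1]; prefactor 4π/(2·1+1) = 4.188790:
  m=-1: (0.211199, 0.273425) × (-0.103416, 0.081396) = (-0.044097, -0.011086)  (running Σ = (-0.044097, -0.011086))
  m=0: (-0.000637, -0.000000) × (-0.451766, 0.000000) = (0.000288, 0.000000)  (running Σ = (-0.043809, -0.011086))
  m=1: (-0.211199, 0.273425) × (0.103416, 0.081396) = (-0.044097, 0.011086)  (running Σ = (-0.087906, 0.000000))
Σ over m = (-0.087906, 0.000000); ×(4π/3) → (-0.368221, 0.000000). Real part: -0.368221

-0.368221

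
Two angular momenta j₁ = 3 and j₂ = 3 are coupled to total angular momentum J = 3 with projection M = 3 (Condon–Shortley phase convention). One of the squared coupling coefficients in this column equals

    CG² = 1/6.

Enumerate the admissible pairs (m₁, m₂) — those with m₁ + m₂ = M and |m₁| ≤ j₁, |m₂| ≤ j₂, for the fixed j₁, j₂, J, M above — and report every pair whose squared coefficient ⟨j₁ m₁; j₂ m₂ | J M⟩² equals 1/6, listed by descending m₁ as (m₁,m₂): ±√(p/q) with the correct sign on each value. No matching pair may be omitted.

Admissible pairs with m₁+m₂ = M = 3: (0,3), (1,2), (2,1), (3,0)
  (m₁,m₂)=(3,0): CG² = 1/6, CG = +√(1/6)   ← matches the target
  (m₁,m₂)=(2,1): CG² = 1/3, CG = −√(1/3)
  (m₁,m₂)=(1,2): CG² = 1/3, CG = +√(1/3)
  (m₁,m₂)=(0,3): CG² = 1/6, CG = −√(1/6)   ← matches the target
Pairs with CG² = 1/6: (3,0): +√(1/6); (0,3): −√(1/6)

(3,0): +√(1/6); (0,3): −√(1/6)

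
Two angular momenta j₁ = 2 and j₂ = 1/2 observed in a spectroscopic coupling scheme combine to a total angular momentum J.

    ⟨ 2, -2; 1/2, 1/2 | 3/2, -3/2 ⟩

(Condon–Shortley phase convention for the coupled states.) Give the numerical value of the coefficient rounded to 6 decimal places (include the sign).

-0.894427

√[4·1!3!0!/5! · 0!4!1!0!0!3!] = √(144/5)
  +(−1)^1/∏(1,0,3,0,0,0)! = -1/6  (running -1/6)
⟨..|..⟩ = √(144/5)·(-1/6) = -0.894427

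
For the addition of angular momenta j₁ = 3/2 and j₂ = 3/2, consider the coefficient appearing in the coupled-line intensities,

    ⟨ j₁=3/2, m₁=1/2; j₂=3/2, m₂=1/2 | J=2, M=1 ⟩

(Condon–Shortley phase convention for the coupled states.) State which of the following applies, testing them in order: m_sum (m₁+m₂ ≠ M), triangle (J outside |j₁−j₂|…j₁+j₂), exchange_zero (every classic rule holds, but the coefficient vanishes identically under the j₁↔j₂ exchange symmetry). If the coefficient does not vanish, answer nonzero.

m-sum: m₁+m₂ = 1/2+1/2 = 1, M = 1  ✓
triangle: |j₁−j₂| = 0 ≤ J = 2 ≤ j₁+j₂ = 3  ✓
exchange: j₁=j₂ and m₁=m₂, and (−1)^(j₁+j₂−J) = (−1)^1 = −1 forces ⟨j₁m₁;j₂m₂|JM⟩ = −⟨j₂m₂;j₁m₁|JM⟩ = −⟨j₁m₁;j₂m₂|JM⟩ ⇒ the coefficient vanishes identically
Racah sum check: Σ_k collapses to 0 ⇒ CG = 0

exchange_zero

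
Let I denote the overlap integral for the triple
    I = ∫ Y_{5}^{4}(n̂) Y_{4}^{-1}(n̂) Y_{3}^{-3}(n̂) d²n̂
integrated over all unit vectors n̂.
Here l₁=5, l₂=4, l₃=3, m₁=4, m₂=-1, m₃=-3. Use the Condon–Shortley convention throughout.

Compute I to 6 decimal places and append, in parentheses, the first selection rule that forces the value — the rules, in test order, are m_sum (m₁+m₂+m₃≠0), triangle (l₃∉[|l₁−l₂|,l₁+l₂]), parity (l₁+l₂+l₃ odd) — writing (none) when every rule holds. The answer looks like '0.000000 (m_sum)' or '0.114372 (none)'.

m-sum 0 ✓  L=12 even ✓  1≤3≤9 ✓
Π(2lᵢ+1) = 11×9×7 = 693
triangle coeff Δ(5,4,3) = 1/180180
Σ_t [2,4]: t=2:+1/576 t=3:−1/144 t=4:+1/576 = -1/288
(3j)²=20/1001 [(5 4 3; 0 0 0)], sign=+1
Σ_t [1,1]: t=1:−1/5760 = -1/5760
(3j)²=9/286 [(5 4 3; 4 -1 -3)], sign=-1
⇒ 4πI² = 810/1859
I = (-1)√(810/1859/(4π)) = -0.18620781
No selection rule forces the value: the integral is nonzero (none).

-0.186208 (none)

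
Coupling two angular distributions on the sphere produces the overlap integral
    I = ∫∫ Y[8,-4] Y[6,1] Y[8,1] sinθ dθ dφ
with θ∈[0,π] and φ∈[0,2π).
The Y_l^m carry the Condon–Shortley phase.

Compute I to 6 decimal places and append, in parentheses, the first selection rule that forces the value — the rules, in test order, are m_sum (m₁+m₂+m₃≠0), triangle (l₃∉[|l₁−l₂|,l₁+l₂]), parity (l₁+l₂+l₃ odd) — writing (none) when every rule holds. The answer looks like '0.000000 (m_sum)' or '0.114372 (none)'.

0.000000 (m_sum)

-4 + 1 + 1 = -2 ≠ 0: azimuthal integral kills it; I = 0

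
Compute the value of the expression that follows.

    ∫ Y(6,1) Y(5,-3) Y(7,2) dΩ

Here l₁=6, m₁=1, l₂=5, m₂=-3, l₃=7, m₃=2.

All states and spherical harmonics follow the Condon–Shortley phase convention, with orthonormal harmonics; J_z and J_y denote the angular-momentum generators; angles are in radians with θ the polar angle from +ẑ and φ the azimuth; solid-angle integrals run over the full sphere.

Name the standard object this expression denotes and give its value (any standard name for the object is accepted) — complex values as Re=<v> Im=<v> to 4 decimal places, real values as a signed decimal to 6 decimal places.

This is a Gaunt coefficient — the integral of a triple product of spherical harmonics over the sphere.
m-sum 0 ✓  L=18 even ✓  1≤7≤11 ✓
Π(2lᵢ+1) = 13×11×15 = 2145
triangle coeff Δ(6,5,7) = 1/174594420
Σ_t [0,4]: t=0:+1/4147200 t=1:−1/207360 t=2:+1/82944 t=3:−1/207360 t=4:+1/4147200 = 1/345600
(3j)²=420/46189 [(6 5 7; 0 0 0)], sign=-1
Σ_t [0,2]: t=0:+1/829440 t=1:−1/414720 t=2:+1/2073600 = -1/1382400
(3j)²=294/46189 [(6 5 7; 1 -3 2)], sign=+1
⇒ 4πI² = 1852200/14919047
I = (-1)√(1852200/14919047/(4π)) = -0.09939590

Gaunt coefficient, -0.099396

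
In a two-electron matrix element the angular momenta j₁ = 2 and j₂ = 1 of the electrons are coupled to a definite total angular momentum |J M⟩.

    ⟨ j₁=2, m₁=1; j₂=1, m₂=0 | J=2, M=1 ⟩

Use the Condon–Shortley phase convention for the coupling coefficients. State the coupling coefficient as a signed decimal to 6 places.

triangle: 1!·3!·1!/6! = 6/720
(j±m)!: 3!·1!·1!·1!·3!·1! = 36
prefactor² = (2J+1)·Δ·N² = 3/2
  k=0: +1/(0!·1!·1!·1!·2!·0!) = 1/2
  k=1: −1/(1!·0!·0!·0!·3!·1!) = -1/6
Σ = 1/3  ⇒  CG² = 3/2·(1/3)² = 1/6
CG = +√(1/6) = +0.408248

+0.408248  (= +√(1/6))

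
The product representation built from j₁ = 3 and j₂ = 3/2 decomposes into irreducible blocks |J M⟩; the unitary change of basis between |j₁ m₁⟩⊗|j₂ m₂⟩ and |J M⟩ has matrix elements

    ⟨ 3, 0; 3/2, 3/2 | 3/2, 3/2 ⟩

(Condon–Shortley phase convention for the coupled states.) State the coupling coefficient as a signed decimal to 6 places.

−√(1/35) = -0.169031

√[4·3!3!0!/7! · 3!3!3!0!3!0!] = √(1296/35)
  +(−1)^3/∏(3,0,0,0,3,0)! = -1/36  (running -1/36)
⟨..|..⟩ = √(1296/35)·(-1/36) = -0.169031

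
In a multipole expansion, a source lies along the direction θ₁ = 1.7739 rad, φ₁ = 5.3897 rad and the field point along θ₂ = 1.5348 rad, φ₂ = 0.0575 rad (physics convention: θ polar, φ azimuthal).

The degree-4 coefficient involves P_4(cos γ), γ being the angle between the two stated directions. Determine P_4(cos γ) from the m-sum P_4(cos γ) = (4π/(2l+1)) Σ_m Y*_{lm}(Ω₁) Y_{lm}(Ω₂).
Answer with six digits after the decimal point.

-0.372213

Expand P_4 via completeness: Σ_{m} conj(Y_{4,m}) at Ω₁ times Y_{4,m} at Ω₂ —
  term(m=-4) = -0.14175 + 0.11055j   from Y*(Ω₁)=-0.36978 + 0.17064j, Y(Ω₂)=0.42976 - 0.10063j
  term(m=-3) = 0.01022 + 0.00304j   from Y*(Ω₁)=0.21245 + 0.10556j, Y(Ω₂)=0.04429 - 0.00772j
  term(m=-2) = -0.02471 - 0.07185j   from Y*(Ω₁)=0.04923 + 0.22417j, Y(Ω₂)=-0.32887 + 0.03799j
  term(m=-1) = -0.00750 + 0.01051j   from Y*(Ω₁)=0.15904 - 0.19776j, Y(Ω₂)=-0.05081 + 0.00292j
  term(m=+0) = 0.06088 + 0.00000j   from Y*(Ω₁)=0.19436 + 0.00000j, Y(Ω₂)=0.31325 + 0.00000j
  term(m=+1) = -0.00750 - 0.01051j   from Y*(Ω₁)=-0.15904 - 0.19776j, Y(Ω₂)=0.05081 + 0.00292j
  term(m=+2) = -0.02471 + 0.07185j   from Y*(Ω₁)=0.04923 - 0.22417j, Y(Ω₂)=-0.32887 - 0.03799j
  term(m=+3) = 0.01022 - 0.00304j   from Y*(Ω₁)=-0.21245 + 0.10556j, Y(Ω₂)=-0.04429 - 0.00772j
  term(m=+4) = -0.14175 - 0.11055j   from Y*(Ω₁)=-0.36978 - 0.17064j, Y(Ω₂)=0.42976 + 0.10063j
Accumulated sum -0.26658 + 0.00000j; after 4π/(2l+1) scaling, -0.37221 + 0.00000j ⇒ P_4 = -0.372213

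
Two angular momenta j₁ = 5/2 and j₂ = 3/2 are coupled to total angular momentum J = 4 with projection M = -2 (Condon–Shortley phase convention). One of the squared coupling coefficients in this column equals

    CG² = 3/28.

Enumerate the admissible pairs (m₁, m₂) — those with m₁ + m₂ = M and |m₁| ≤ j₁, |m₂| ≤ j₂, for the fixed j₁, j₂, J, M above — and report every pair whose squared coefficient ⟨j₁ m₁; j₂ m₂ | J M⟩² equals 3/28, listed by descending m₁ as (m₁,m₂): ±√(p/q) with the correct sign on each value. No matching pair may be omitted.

(-5/2,1/2): +√(3/28)

Admissible pairs with m₁+m₂ = M = -2: (-5/2,1/2), (-3/2,-1/2), (-1/2,-3/2)
  (m₁,m₂)=(-1/2,-3/2): CG² = 5/14, CG = +√(5/14)
  (m₁,m₂)=(-3/2,-1/2): CG² = 15/28, CG = +√(15/28)
  (m₁,m₂)=(-5/2,1/2): CG² = 3/28, CG = +√(3/28)   ← matches the target
Pairs with CG² = 3/28: (-5/2,1/2): +√(3/28)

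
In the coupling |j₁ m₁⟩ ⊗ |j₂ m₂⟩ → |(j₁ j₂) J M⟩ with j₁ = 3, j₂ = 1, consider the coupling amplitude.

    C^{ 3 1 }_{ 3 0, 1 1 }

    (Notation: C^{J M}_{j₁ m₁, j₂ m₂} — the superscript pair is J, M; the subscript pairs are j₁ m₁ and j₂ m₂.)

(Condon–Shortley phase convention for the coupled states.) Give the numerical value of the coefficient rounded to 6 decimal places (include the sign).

triangle: 1!×5!×1!/8! = 120/40320
(j±m)!: 3!×3!×2!×0!×4!×2! = 3456
prefactor² = (2J+1)×Δ×N² = 72
  k=1: −1/(1!×0!×2!×1!×3!×0!) = -1/12
Σ = -1/12  ⇒  CG² = 72×(-1/12)² = 1/2
CG = −√(1/2) = -0.707107

-0.707107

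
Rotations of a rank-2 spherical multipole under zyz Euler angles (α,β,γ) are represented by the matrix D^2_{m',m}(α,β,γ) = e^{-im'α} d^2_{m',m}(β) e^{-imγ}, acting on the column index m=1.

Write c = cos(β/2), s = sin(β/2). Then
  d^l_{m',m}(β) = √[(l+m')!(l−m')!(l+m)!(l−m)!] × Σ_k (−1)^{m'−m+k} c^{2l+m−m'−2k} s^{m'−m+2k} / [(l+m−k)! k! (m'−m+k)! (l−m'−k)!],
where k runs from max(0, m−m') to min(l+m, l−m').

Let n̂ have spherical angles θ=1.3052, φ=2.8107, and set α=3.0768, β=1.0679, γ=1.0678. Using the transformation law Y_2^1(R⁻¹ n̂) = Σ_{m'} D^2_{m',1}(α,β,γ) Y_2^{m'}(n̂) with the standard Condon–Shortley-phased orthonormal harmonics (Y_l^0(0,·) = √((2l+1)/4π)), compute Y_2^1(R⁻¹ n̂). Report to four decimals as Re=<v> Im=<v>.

Re=0.0851 Im=0.2285

Need the full column D^2_{m',1} for m'=−2..2 at α=3.0768, β=1.0679, γ=1.0678.
cos(β/2)=0.860803, sin(β/2)=0.508937
d^2_{-2,1}: single k=3 term ⇒ +0.226948;  D = +0.082789-0.211309i
d^2_{-1,1}: k∈[2..3] ⇒ +0.575782 -0.067090 = +0.508692;  D = -0.215845+0.460628i
d^2_{0,1}: k∈[1..2] ⇒ +0.795156 -0.277954 = +0.517202;  D = +0.249319-0.453142i
d^2_{1,1}: k∈[0..1] ⇒ +0.549055 -0.575782 = -0.026727;  D = +0.014373-0.022533i
d^2_{2,1}: single k=0 term ⇒ -0.649242;  D = -0.383850+0.523616i
Y_2^{m'}(θ=1.3052,φ=2.8107) and Σ D·Y over m':
  (+0.0828-0.2113i)·(+0.2837+0.2210i)  (-0.2158+0.4606i)·(-0.1851-0.0636i)  (+0.2493-0.4531i)·(-0.2502+0.0000i)  (+0.0144-0.0225i)·(+0.1851-0.0636i)  (-0.3839+0.5236i)·(+0.2837-0.2210i)
Y_2^1(R⁻¹ n̂) = +0.085086+0.228522i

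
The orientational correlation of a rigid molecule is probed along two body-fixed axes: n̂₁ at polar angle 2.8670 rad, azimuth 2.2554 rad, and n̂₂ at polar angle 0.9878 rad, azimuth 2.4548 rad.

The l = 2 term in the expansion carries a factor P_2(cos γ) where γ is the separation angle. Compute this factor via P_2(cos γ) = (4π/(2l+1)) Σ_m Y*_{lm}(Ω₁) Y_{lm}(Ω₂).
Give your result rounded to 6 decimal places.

-0.357682

Summing Y*_{l m}(θ₁,φ₁)·Y_{l m}(θ₂,φ₂) over m ∈ [−2, 2]; prefactor 4π/(2·2+1) = 2.513274:
  m=-2: Y*=-0.005687-0.027826i  Y=+0.052746+0.263984i  product +0.007046-0.002969i
  m=-1: Y*=+0.127505-0.156198i  Y=-0.274559-0.225127i  product -0.070172+0.014181i
  m=+0: Y*=+0.561216-0.000000i  Y=-0.028624+0.000000i  product -0.016064+0.000000i
  m=+1: Y*=-0.127505-0.156198i  Y=+0.274559-0.225127i  product -0.070172-0.014181i
  m=+2: Y*=-0.005687+0.027826i  Y=+0.052746-0.263984i  product +0.007046+0.002969i
Σ over m = -0.142317+0.000000i; ×(4π/5) → -0.357682+0.000000i. Real part: -0.357682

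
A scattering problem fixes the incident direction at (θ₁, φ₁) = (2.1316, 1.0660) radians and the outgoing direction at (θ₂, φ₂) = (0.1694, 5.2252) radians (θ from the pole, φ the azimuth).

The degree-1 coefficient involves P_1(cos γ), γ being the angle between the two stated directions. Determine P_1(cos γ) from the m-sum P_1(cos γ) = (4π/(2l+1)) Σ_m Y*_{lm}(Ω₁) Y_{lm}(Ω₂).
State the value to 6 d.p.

-0.599264

Summing Y*_{l m}(θ₁,φ₁)·Y_{l m}(θ₂,φ₂) over m ∈ [−1, 1]; prefactor 4π/(2·1+1) = 4.188790:
  m=-1: Y*=(0.141497, 0.256082)  Y=(0.028578, 0.050755)  product (-0.008954, 0.014500)
  m=+0: Y*=(-0.259872, -0.000000)  Y=(0.481609, 0.000000)  product (-0.125156, -0.000000)
  m=+1: Y*=(-0.141497, 0.256082)  Y=(-0.028578, 0.050755)  product (-0.008954, -0.014500)
Total Σ_m = (-0.143064, 0.000000). Multiply by 4.188790: (-0.599264, 0.000000). P_1(cos γ) = -0.599264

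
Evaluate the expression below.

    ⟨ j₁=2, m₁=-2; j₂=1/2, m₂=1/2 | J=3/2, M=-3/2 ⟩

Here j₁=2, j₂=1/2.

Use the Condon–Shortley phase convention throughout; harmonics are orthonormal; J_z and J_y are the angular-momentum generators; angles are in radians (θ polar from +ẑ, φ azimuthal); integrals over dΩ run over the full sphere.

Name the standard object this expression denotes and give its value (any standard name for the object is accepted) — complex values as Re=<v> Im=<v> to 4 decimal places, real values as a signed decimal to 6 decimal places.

This is a Clebsch–Gordan (vector-coupling) coefficient.
j₁+j₂−J=1  J+j₁−j₂=3  J−j₁+j₂=0  j₁+j₂+J+1=5
(j₁±m₁, j₂±m₂, J±M) = (0,4,1,0,0,3)
P² = 144/5
sum k=1..1:
  [1] −1/6 = -1/6
S = -1/6
C² = P²·S² = 4/5 ; C = -0.894427

Clebsch–Gordan coefficient, −√(4/5) ≈ -0.894427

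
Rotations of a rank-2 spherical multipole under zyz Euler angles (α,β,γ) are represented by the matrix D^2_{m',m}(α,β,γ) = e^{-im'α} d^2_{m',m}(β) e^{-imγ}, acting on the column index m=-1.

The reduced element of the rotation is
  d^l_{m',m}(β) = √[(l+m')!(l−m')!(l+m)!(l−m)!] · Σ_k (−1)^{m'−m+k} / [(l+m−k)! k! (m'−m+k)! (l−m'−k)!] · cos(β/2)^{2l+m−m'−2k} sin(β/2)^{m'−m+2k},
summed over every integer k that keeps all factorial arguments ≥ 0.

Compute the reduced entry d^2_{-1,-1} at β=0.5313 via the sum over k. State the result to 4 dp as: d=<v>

d^2_{-1,-1}(β=0.5313) via the finite sum:
Half-angle: c=0.964922, s=0.262537. N=√(1·6·1·6)=6.000000
Admissible k: 0..1 (factorial args all ≥0)
  k=0: (−1)^0·6.0000/(6)·0.9649^4·0.2625^0 = +0.866900
  k=1: (−1)^1·6.0000/(2)·0.9649^2·0.2625^2 = -0.192524
d^2_{-1,-1}(0.5313) = +0.866900 -0.192524 = +0.674376

d=0.6744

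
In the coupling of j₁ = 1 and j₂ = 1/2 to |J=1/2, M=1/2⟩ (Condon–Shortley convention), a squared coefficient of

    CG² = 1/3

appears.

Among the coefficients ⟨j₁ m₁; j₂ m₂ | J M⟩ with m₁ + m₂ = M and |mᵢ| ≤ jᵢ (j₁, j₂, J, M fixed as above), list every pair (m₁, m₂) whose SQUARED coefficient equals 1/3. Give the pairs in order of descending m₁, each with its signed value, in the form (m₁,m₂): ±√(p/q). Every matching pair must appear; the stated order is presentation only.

Admissible pairs with m₁+m₂ = M = 1/2: (0,1/2), (1,-1/2)
  (m₁,m₂)=(1,-1/2): CG² = 2/3, CG = +√(2/3)
  (m₁,m₂)=(0,1/2): CG² = 1/3, CG = −√(1/3)   ← matches the target
Pairs with CG² = 1/3: (0,1/2): −√(1/3)

(0,1/2): −√(1/3)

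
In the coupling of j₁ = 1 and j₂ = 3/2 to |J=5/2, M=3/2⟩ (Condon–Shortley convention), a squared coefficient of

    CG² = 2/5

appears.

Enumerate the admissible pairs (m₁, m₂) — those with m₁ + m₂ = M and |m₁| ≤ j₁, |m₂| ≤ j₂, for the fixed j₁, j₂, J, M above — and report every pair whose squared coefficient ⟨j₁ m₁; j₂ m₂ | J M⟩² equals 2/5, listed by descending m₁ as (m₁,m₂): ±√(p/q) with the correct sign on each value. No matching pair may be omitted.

(0,3/2): +√(2/5)

Admissible pairs with m₁+m₂ = M = 3/2: (0,3/2), (1,1/2)
  (m₁,m₂)=(1,1/2): CG² = 3/5, CG = +√(3/5)
  (m₁,m₂)=(0,3/2): CG² = 2/5, CG = +√(2/5)   ← matches the target
Pairs with CG² = 2/5: (0,3/2): +√(2/5)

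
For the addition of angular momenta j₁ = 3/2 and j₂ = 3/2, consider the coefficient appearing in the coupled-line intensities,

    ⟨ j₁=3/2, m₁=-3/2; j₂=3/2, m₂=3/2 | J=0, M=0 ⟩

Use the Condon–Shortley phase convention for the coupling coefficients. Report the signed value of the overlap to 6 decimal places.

triangle: 3!·0!·0!/4! = 6/24
(j±m)!: 0!·3!·3!·0!·0!·0! = 36
prefactor² = (2J+1)·Δ·N² = 9
  k=3: −1/(3!·0!·0!·0!·0!·0!) = -1/6
Σ = -1/6  ⇒  CG² = 9·(-1/6)² = 1/4
CG = −√(1/4) = -0.500000

-0.500000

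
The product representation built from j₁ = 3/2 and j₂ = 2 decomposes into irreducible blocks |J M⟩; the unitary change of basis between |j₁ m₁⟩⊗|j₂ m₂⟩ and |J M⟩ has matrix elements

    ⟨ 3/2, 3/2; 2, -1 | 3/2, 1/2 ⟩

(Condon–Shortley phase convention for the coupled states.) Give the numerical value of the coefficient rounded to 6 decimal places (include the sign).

j₁+j₂−J=2  J+j₁−j₂=1  J−j₁+j₂=2  j₁+j₂+J+1=6
(j₁±m₁, j₂±m₂, J±M) = (3,0,1,3,2,1)
P² = 8/5
sum k=0..0:
  [0] +1/2 = 1/2
S = 1/2
C² = P²·S² = 2/5 ; C = +0.632456

+0.632456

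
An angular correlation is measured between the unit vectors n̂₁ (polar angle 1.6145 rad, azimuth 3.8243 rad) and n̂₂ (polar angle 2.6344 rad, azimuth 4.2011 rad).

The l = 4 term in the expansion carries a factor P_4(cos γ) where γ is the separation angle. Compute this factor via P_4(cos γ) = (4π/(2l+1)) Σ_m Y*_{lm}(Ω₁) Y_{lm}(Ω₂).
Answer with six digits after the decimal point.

Term-by-term m-sum for l=4 (normalisation 4π/9 = 1.396263):
  [-4]  conj(Y_{4,-4})(Ω₁) = (-0.404174, 0.176033) ; Y_{4,-4}(Ω₂) = (-0.011251, 0.021913) ; Δ = (0.000690, -0.010837)
  [-3]  conj(Y_{4,-3})(Ω₁) = (-0.025051, 0.048434) ; Y_{4,-3}(Ω₂) = (-0.125295, 0.004629) ; Δ = (0.002915, -0.006184)
  [-2]  conj(Y_{4,-2})(Ω₁) = (-0.067183, -0.322500) ; Y_{4,-2}(Ω₂) = (-0.178865, -0.292905) ; Δ = (-0.082445, 0.077362)
  [-1]  conj(Y_{4,-1})(Ω₁) = (-0.047849, -0.038909) ; Y_{4,-1}(Ω₂) = (0.230816, -0.411398) ; Δ = (-0.027051, 0.010704)
  [+0]  conj(Y_{4,0})(Ω₁) = (0.311312, -0.000000) ; Y_{4,0}(Ω₂) = (0.054059, 0.000000) ; Δ = (0.016829, 0.000000)
  [+1]  conj(Y_{4,1})(Ω₁) = (0.047849, -0.038909) ; Y_{4,1}(Ω₂) = (-0.230816, -0.411398) ; Δ = (-0.027051, -0.010704)
  [+2]  conj(Y_{4,2})(Ω₁) = (-0.067183, 0.322500) ; Y_{4,2}(Ω₂) = (-0.178865, 0.292905) ; Δ = (-0.082445, -0.077362)
  [+3]  conj(Y_{4,3})(Ω₁) = (0.025051, 0.048434) ; Y_{4,3}(Ω₂) = (0.125295, 0.004629) ; Δ = (0.002915, 0.006184)
  [+4]  conj(Y_{4,4})(Ω₁) = (-0.404174, -0.176033) ; Y_{4,4}(Ω₂) = (-0.011251, -0.021913) ; Δ = (0.000690, 0.010837)
Σ over m = (-0.194955, -0.000000); ×(4π/9) → (-0.272208, -0.000000). Real part: -0.272208

-0.272208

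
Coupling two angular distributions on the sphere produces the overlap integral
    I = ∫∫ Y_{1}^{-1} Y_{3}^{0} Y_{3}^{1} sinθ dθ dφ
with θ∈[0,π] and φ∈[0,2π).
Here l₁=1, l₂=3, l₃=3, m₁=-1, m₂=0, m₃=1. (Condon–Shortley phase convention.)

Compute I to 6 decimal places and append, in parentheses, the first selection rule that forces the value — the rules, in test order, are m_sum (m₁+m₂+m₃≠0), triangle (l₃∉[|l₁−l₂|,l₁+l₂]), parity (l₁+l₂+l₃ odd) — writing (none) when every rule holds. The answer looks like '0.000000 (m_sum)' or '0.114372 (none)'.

0.000000 (parity)

L=7 odd ⇒ parity kills the (l;000) factor ⇒ I = 0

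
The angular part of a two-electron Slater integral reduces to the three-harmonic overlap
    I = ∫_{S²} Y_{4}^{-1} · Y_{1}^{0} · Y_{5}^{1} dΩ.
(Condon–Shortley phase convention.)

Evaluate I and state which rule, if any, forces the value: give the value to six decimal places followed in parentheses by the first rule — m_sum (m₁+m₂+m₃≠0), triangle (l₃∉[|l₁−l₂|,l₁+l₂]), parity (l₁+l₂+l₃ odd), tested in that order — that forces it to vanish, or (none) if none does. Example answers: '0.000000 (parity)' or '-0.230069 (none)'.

m-sum 0 ✓  L=10 even ✓  3≤5≤5 ✓
Π(2lᵢ+1) = 9×3×11 = 297
triangle coeff Δ(4,1,5) = 1/495
Σ_t [0,0]: t=0:+1/576 = 1/576
(3j)²=5/99 [(4 1 5; 0 0 0)], sign=-1
Σ_t [0,0]: t=0:+1/720 = 1/720
(3j)²=8/165 [(4 1 5; -1 0 1)], sign=+1
⇒ 4πI² = 8/11
I = (-1)√(8/11/(4π)) = -0.24057125
No selection rule forces the value: the integral is nonzero (none).

-0.240571 (none)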